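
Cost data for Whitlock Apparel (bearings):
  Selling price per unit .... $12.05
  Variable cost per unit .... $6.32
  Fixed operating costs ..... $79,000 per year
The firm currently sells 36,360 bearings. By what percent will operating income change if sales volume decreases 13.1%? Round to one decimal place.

-21.1%

At 36,360 units, contribution = 36,360 × $5.73 = $208,342.80.
Operating income = contribution − fixed costs = $208,342.80 − $79,000 = $129,342.80.
So DOL = total CM / EBIT = $208,342.80 / $129,342.80 = 1.6108.
Operating income changes by 1.6108 × -13.1% = -21.1%.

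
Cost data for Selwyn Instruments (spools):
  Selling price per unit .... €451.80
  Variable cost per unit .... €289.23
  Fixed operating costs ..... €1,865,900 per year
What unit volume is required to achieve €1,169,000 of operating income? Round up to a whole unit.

Unit CM = price − variable cost = €451.80 − €289.23 = €162.57.
Required volume = (fixed costs + target profit) ÷ CM = (€1,865,900 + €1,169,000) ÷ €162.57 = 18,668.27, so 18,669 spools.

18,669 spools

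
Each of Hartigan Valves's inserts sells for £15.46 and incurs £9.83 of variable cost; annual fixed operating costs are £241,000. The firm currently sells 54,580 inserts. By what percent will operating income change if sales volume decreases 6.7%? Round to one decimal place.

At 54,580 units, contribution = 54,580 × £5.63 = £307,285.40.
EBIT = £307,285.40 − £241,000 = £66,285.40.
DOL = contribution ÷ EBIT = £307,285.40 ÷ £66,285.40 = 4.6358.
Operating income changes by 4.6358 × -6.7% = -31.1%.

-31.1%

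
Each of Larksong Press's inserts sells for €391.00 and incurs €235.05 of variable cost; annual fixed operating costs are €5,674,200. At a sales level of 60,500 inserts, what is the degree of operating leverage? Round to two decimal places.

2.51

Total contribution margin = 60,500 × €155.95 = €9,434,975.00.
Operating income = contribution − fixed costs = €9,434,975.00 − €5,674,200 = €3,760,775.00.
So DOL = total CM / EBIT = €9,434,975.00 / €3,760,775.00 = 2.5088.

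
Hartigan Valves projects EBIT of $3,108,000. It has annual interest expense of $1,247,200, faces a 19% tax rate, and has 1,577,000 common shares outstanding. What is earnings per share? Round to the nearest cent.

$0.96

Interest = $1,247,200.00, so EBT = $3,108,000 − $1,247,200.00 = $1,860,800.00.
Net income = $1,860,800.00 × (1 − 0.19) = $1,507,248.00.
EPS = $1,507,248.00 ÷ 1,577,000 = $0.96.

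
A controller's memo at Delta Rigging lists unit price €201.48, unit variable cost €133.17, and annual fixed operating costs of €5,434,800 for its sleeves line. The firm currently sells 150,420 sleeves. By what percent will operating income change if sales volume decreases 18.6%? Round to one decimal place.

At 150,420 units, contribution = 150,420 × €68.31 = €10,275,190.20.
Operating income = contribution − fixed costs = €10,275,190.20 − €5,434,800 = €4,840,390.20.
DOL = contribution ÷ EBIT = €10,275,190.20 ÷ €4,840,390.20 = 2.1228.
So EBIT moves 2.1228 × (-18.6%) = -39.5%.

-39.5%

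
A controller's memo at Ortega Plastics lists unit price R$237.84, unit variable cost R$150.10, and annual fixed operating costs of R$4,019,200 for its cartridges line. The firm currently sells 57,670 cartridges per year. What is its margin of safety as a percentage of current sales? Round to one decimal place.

20.6%

Unit CM = price − variable cost = R$237.84 − R$150.10 = R$87.74. Break-even units = R$4,019,200 ÷ R$87.74 = 45,808.07; break-even revenue = 45,808.07 × R$237.84 = R$10,894,991.20.
Current sales = 57,670 × R$237.84 = R$13,716,232.80.
Margin of safety = (R$13,716,232.80 − R$10,894,991.20) ÷ R$13,716,232.80 = 20.6%.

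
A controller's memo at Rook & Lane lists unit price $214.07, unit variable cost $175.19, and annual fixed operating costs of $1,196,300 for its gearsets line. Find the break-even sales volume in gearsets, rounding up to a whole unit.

Each unit contributes $214.07 − $175.19 = $38.88.
Break-even Q = $1,196,300 / $38.88 = 30,769.03 → 30,770 gearsets.

30,770 gearsets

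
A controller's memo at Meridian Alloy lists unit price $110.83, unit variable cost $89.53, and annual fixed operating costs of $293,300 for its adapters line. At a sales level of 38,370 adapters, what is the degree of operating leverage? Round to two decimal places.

At 38,370 units, contribution = 38,370 × $21.30 = $817,281.00.
Operating income = contribution − fixed costs = $817,281.00 − $293,300 = $523,981.00.
Degree of operating leverage = $817,281.00 / $523,981.00 = 1.5598.

1.56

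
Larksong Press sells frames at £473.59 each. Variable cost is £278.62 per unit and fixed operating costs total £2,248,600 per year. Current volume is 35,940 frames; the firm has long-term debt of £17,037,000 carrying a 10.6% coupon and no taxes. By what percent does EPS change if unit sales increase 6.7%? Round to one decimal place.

Contribution at this volume is 35,940 × £194.97 = £7,007,221.80.
EBIT = £7,007,221.80 − £2,248,600 = £4,758,621.80.
After interest of £1,805,922.00, pre-tax earnings = £2,952,699.80.
Degree of combined leverage = contribution ÷ (EBIT − I) = £7,007,221.80 ÷ £2,952,699.80 = 2.3732.
%ΔEPS = DCL × %ΔSales = 2.3732 × +6.7% = +15.9%.

+15.9%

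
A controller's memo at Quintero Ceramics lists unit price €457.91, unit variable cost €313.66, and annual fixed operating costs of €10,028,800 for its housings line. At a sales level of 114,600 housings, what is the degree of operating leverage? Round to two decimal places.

At 114,600 units, contribution = 114,600 × €144.25 = €16,531,050.00.
EBIT = €16,531,050.00 − €10,028,800 = €6,502,250.00.
DOL = contribution ÷ EBIT = €16,531,050.00 ÷ €6,502,250.00 = 2.5424.

2.54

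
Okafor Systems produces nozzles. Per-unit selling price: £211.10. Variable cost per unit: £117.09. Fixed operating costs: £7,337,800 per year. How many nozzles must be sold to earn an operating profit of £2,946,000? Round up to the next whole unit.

109,391 nozzles

Unit CM = price − variable cost = £211.10 − £117.09 = £94.01.
Required volume = (fixed costs + target profit) ÷ CM = (£7,337,800 + £2,946,000) ÷ £94.01 = 109,390.49, so 109,391 nozzles.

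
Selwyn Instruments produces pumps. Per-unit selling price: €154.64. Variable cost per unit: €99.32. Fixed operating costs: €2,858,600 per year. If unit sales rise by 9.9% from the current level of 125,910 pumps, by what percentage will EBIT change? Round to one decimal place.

+16.8%

Contribution at this volume is 125,910 × €55.32 = €6,965,341.20.
Operating income = contribution − fixed costs = €6,965,341.20 − €2,858,600 = €4,106,741.20.
Degree of operating leverage = €6,965,341.20 / €4,106,741.20 = 1.6961.
%ΔEBIT = DOL × %ΔSales = 1.6961 × +9.9% = +16.8%.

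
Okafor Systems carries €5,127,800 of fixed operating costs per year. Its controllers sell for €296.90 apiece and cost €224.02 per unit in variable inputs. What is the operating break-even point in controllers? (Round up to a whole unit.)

Each unit contributes €296.90 − €224.02 = €72.88.
Break-even volume = fixed costs ÷ CM per unit = €5,127,800 ÷ €72.88 = 70,359.50, so 70,360 controllers.

70,360 controllers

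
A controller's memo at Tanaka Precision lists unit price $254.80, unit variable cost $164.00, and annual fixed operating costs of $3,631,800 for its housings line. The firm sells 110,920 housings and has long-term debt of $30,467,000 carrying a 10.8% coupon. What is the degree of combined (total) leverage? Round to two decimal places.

Total contribution margin = 110,920 × $90.80 = $10,071,536.00.
Operating income = contribution − fixed costs = $10,071,536.00 − $3,631,800 = $6,439,736.00. Interest = $3,290,436.00, so EBIT − I = $3,149,300.00.
Degree of total leverage = total CM / (EBIT − interest) = $10,071,536.00 / $3,149,300.00 = 3.1980.

3.20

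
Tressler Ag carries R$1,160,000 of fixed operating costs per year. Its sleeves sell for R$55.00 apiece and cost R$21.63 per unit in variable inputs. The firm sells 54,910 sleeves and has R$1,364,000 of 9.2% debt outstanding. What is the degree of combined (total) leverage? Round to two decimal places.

Total contribution margin = 54,910 × R$33.37 = R$1,832,346.70.
Subtracting fixed costs: EBIT = R$1,832,346.70 − R$1,160,000 = R$672,346.70. Interest = R$125,488.00.
DOL = R$1,832,346.70 ÷ R$672,346.70 = 2.7253; DFL = R$672,346.70 ÷ R$546,858.70 = 1.2295.
DCL = DOL × DFL = 2.7253 × 1.2295 = 3.3508.

3.35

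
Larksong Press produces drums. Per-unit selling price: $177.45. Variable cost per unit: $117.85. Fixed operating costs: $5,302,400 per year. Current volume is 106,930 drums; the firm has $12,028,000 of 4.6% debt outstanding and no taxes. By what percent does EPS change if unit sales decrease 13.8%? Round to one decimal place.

At 106,930 units, contribution = 106,930 × $59.60 = $6,373,028.00.
Subtracting fixed costs: EBIT = $6,373,028.00 − $5,302,400 = $1,070,628.00.
Interest = $553,288.00, so EBIT − I = $517,340.00.
DCL = total CM / (EBIT − I) = $6,373,028.00 / $517,340.00 = 12.3188.
%ΔEPS = DCL × %ΔSales = 12.3188 × -13.8% = -170.0%.

-170.0%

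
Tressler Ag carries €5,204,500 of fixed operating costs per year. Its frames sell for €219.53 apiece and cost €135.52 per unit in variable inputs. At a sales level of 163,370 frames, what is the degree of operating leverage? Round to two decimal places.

At 163,370 units, contribution = 163,370 × €84.01 = €13,724,713.70.
Operating income = contribution − fixed costs = €13,724,713.70 − €5,204,500 = €8,520,213.70.
DOL = contribution ÷ EBIT = €13,724,713.70 ÷ €8,520,213.70 = 1.6108.

1.61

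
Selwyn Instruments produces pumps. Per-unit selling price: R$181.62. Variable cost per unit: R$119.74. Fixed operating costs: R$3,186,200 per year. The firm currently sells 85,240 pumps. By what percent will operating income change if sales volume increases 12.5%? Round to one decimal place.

+31.6%

Total contribution margin = 85,240 × R$61.88 = R$5,274,651.20.
EBIT = R$5,274,651.20 − R$3,186,200 = R$2,088,451.20.
Degree of operating leverage = R$5,274,651.20 / R$2,088,451.20 = 2.5256.
Operating income changes by 2.5256 × +12.5% = +31.6%.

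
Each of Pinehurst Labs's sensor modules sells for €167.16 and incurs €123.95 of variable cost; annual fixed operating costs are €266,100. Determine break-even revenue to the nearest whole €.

€1,029,421

CM per unit = €167.16 − €123.95 = €43.21; CM ratio = €43.21 / €167.16 = 0.2585.
Break-even sales = FC ÷ CM ratio = €266,100 × €167.16 / €43.21 = €1,029,421.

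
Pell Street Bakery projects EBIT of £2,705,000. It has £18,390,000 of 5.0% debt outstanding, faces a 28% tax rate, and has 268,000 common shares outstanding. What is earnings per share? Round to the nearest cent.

Interest = £919,500.00, so EBT = £2,705,000 − £919,500.00 = £1,785,500.00.
Net income = £1,785,500.00 × (1 − 0.28) = £1,285,560.00.
EPS = £1,285,560.00 ÷ 268,000 = £4.80.

£4.80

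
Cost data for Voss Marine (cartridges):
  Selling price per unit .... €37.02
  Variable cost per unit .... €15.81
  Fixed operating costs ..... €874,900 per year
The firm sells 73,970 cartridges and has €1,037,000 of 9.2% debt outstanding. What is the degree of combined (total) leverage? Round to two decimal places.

Contribution at this volume is 73,970 × €21.21 = €1,568,903.70.
Subtracting fixed costs: EBIT = €1,568,903.70 − €874,900 = €694,003.70. Interest = €95,404.00.
DOL = €1,568,903.70 ÷ €694,003.70 = 2.2607; DFL = €694,003.70 ÷ €598,599.70 = 1.1594.
Combined leverage = 2.2607 × 1.1594 = 2.6211.

2.62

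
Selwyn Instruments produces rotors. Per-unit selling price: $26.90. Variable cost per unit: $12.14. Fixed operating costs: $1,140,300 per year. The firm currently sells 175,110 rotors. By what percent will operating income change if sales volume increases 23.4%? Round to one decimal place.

Contribution at this volume is 175,110 × $14.76 = $2,584,623.60.
Operating income = contribution − fixed costs = $2,584,623.60 − $1,140,300 = $1,444,323.60.
Degree of operating leverage = $2,584,623.60 / $1,444,323.60 = 1.7895.
Operating income changes by 1.7895 × +23.4% = +41.9%.

+41.9%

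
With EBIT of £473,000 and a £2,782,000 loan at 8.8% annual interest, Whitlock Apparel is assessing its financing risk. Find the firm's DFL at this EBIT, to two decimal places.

Interest = £244,816.00.
Degree of financial leverage = EBIT / (EBIT − interest) = £473,000 / £228,184.00 = 2.0729.

2.07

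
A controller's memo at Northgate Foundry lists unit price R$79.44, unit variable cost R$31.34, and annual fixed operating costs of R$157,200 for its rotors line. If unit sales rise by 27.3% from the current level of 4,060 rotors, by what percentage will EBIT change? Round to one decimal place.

+140.0%

Contribution at this volume is 4,060 × R$48.10 = R$195,286.00.
Subtracting fixed costs: EBIT = R$195,286.00 − R$157,200 = R$38,086.00.
So DOL = total CM / EBIT = R$195,286.00 / R$38,086.00 = 5.1275.
Operating income changes by 5.1275 × +27.3% = +140.0%.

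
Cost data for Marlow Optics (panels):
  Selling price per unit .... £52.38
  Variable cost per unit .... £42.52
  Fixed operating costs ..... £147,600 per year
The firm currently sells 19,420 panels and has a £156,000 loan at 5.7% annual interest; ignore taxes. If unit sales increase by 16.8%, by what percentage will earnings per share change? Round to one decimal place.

Total contribution margin = 19,420 × £9.86 = £191,481.20.
Subtracting fixed costs: EBIT = £191,481.20 − £147,600 = £43,881.20.
Interest = £8,892.00, so EBIT − I = £34,989.20.
DCL = total CM / (EBIT − I) = £191,481.20 / £34,989.20 = 5.4726.
EPS therefore changes by 5.4726 × (+16.8%) = +91.9%.

+91.9%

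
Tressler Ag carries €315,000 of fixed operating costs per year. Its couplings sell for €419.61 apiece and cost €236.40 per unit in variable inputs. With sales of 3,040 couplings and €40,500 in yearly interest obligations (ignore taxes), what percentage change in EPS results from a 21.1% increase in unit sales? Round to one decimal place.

Contribution at this volume is 3,040 × €183.21 = €556,958.40.
Operating income = contribution − fixed costs = €556,958.40 − €315,000 = €241,958.40.
Interest = €40,500.00, so EBIT − I = €201,458.40.
DCL = total CM / (EBIT − I) = €556,958.40 / €201,458.40 = 2.7646.
%ΔEPS = DCL × %ΔSales = 2.7646 × +21.1% = +58.3%.

+58.3%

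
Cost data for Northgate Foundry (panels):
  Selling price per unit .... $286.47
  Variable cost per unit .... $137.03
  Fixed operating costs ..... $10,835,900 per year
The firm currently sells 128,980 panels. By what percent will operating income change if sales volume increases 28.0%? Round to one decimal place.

+64.0%

At 128,980 units, contribution = 128,980 × $149.44 = $19,274,771.20.
Subtracting fixed costs: EBIT = $19,274,771.20 − $10,835,900 = $8,438,871.20.
Degree of operating leverage = $19,274,771.20 / $8,438,871.20 = 2.2840.
So EBIT moves 2.2840 × (+28.0%) = +64.0%.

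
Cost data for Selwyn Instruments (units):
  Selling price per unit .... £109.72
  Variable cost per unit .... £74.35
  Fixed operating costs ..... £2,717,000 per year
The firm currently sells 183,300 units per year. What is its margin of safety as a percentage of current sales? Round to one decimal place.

58.1%

Contribution margin per unit = £109.72 − £74.35 = £35.37. Break-even units = £2,717,000 ÷ £35.37 = 76,816.51; break-even revenue = 76,816.51 × £109.72 = £8,428,307.61.
Actual sales revenue = 183,300 × £109.72 = £20,111,676.00.
Margin of safety = (£20,111,676.00 − £8,428,307.61) ÷ £20,111,676.00 = 58.1%.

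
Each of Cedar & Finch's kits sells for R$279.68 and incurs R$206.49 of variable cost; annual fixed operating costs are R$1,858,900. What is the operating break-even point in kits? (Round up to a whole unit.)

25,399 kits

Unit CM = price − variable cost = R$279.68 − R$206.49 = R$73.19.
Break-even volume = fixed costs ÷ CM per unit = R$1,858,900 ÷ R$73.19 = 25,398.28, so 25,399 kits.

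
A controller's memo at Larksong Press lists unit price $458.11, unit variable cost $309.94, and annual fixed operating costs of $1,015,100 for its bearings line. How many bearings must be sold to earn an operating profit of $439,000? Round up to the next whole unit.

Each unit contributes $458.11 − $309.94 = $148.17.
Need Q such that Q × $148.17 − $1,015,100 = $439,000, i.e. Q = $1,454,100 / $148.17 = 9,813.73 → 9,814.

9,814 bearings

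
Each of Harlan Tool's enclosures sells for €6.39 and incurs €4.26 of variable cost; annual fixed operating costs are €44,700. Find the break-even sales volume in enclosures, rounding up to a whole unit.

20,986 enclosures

Unit CM = price − variable cost = €6.39 − €4.26 = €2.13.
Break-even volume = fixed costs ÷ CM per unit = €44,700 ÷ €2.13 = 20,985.92, so 20,986 enclosures.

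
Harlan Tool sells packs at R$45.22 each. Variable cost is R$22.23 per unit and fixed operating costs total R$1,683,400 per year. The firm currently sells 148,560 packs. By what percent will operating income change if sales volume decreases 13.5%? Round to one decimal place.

Total contribution margin = 148,560 × R$22.99 = R$3,415,394.40.
Subtracting fixed costs: EBIT = R$3,415,394.40 − R$1,683,400 = R$1,731,994.40.
So DOL = total CM / EBIT = R$3,415,394.40 / R$1,731,994.40 = 1.9719.
%ΔEBIT = DOL × %ΔSales = 1.9719 × -13.5% = -26.6%.

-26.6%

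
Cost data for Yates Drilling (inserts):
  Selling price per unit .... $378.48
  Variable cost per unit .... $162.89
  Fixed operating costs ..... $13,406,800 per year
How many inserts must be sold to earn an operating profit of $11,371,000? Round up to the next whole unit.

114,931 inserts

Each unit contributes $378.48 − $162.89 = $215.59.
Units = (FC + target) / CM = ($13,406,800 + $11,371,000) / $215.59 = 114,930.19, so 114,931 inserts.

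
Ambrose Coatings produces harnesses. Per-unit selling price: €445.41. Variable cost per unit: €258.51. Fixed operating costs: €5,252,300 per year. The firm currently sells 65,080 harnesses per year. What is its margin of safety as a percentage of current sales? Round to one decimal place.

Contribution margin per unit = €445.41 − €258.51 = €186.90. Break-even units = €5,252,300 ÷ €186.90 = 28,102.19; break-even revenue = 28,102.19 × €445.41 = €12,516,998.09.
Current sales = 65,080 × €445.41 = €28,987,282.80.
Margin of safety = (€28,987,282.80 − €12,516,998.09) ÷ €28,987,282.80 = 56.8%.

56.8%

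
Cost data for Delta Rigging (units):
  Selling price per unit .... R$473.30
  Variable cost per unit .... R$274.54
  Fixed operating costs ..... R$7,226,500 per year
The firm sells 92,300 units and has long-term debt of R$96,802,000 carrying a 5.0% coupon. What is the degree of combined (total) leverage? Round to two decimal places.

2.92

At 92,300 units, contribution = 92,300 × R$198.76 = R$18,345,548.00.
Subtracting fixed costs: EBIT = R$18,345,548.00 − R$7,226,500 = R$11,119,048.00. Interest = R$4,840,100.00.
DOL = R$18,345,548.00 ÷ R$11,119,048.00 = 1.6499; DFL = R$11,119,048.00 ÷ R$6,278,948.00 = 1.7708.
DCL = DOL × DFL = 1.6499 × 1.7708 = 2.9216.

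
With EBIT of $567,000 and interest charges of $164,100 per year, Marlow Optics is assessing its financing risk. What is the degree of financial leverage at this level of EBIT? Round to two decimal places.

Interest = $164,100.00.
Degree of financial leverage = EBIT / (EBIT − interest) = $567,000 / $402,900.00 = 1.4073.

1.41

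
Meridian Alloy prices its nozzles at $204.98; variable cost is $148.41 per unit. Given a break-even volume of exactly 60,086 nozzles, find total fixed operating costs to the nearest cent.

$3,399,065.02

Each unit contributes $204.98 − $148.41 = $56.57.
Fixed costs = break-even units × CM = 60,086 × $56.57 = $3,399,065.02.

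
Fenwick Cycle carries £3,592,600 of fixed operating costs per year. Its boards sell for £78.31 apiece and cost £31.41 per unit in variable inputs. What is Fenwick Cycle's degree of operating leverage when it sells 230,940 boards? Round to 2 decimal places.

Contribution at this volume is 230,940 × £46.90 = £10,831,086.00.
Operating income = contribution − fixed costs = £10,831,086.00 − £3,592,600 = £7,238,486.00.
DOL = contribution ÷ EBIT = £10,831,086.00 ÷ £7,238,486.00 = 1.4963.

1.50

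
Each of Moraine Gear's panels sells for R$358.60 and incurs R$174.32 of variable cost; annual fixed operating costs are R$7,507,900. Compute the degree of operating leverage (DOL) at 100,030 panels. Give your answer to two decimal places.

1.69

Contribution at this volume is 100,030 × R$184.28 = R$18,433,528.40.
EBIT = R$18,433,528.40 − R$7,507,900 = R$10,925,628.40.
DOL = contribution ÷ EBIT = R$18,433,528.40 ÷ R$10,925,628.40 = 1.6872.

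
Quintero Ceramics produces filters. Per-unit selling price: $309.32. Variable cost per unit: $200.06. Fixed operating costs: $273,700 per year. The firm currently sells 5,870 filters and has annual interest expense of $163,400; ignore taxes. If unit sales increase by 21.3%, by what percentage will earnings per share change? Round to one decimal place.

+66.9%

Contribution at this volume is 5,870 × $109.26 = $641,356.20.
Subtracting fixed costs: EBIT = $641,356.20 − $273,700 = $367,656.20.
Interest = $163,400.00, so EBIT − I = $204,256.20.
Degree of combined leverage = contribution ÷ (EBIT − I) = $641,356.20 ÷ $204,256.20 = 3.1400.
%ΔEPS = DCL × %ΔSales = 3.1400 × +21.3% = +66.9%.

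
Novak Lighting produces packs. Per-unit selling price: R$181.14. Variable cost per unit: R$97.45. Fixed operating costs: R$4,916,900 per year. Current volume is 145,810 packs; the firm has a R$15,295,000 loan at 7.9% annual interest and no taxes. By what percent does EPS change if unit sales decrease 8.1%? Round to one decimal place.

-16.3%

Total contribution margin = 145,810 × R$83.69 = R$12,202,838.90.
Operating income = contribution − fixed costs = R$12,202,838.90 − R$4,916,900 = R$7,285,938.90.
After interest of R$1,208,305.00, pre-tax earnings = R$6,077,633.90.
Degree of combined leverage = contribution ÷ (EBIT − I) = R$12,202,838.90 ÷ R$6,077,633.90 = 2.0078.
EPS therefore changes by 2.0078 × (-8.1%) = -16.3%.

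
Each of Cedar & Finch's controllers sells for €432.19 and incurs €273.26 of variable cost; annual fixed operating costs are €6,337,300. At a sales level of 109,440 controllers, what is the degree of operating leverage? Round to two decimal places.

1.57

Contribution at this volume is 109,440 × €158.93 = €17,393,299.20.
Operating income = contribution − fixed costs = €17,393,299.20 − €6,337,300 = €11,055,999.20.
So DOL = total CM / EBIT = €17,393,299.20 / €11,055,999.20 = 1.5732.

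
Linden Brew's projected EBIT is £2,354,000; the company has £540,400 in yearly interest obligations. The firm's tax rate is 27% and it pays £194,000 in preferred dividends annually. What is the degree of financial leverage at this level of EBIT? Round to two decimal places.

Interest = £540,400.00.
Pre-tax preferred-dividend burden = £194,000 ÷ (1 − 0.27) = £265,753.42.
DFL = EBIT ÷ [EBIT − I − D_p/(1−t)] = £2,354,000 ÷ [£2,354,000 − £540,400.00 − £265,753.42] = £2,354,000 ÷ £1,547,846.58 = 1.5208.

1.52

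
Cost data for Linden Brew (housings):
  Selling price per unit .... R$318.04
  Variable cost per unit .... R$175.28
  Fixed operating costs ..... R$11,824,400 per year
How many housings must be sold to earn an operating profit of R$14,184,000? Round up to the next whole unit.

Unit CM = price − variable cost = R$318.04 − R$175.28 = R$142.76.
Required volume = (fixed costs + target profit) ÷ CM = (R$11,824,400 + R$14,184,000) ÷ R$142.76 = 182,182.68, so 182,183 housings.

182,183 housings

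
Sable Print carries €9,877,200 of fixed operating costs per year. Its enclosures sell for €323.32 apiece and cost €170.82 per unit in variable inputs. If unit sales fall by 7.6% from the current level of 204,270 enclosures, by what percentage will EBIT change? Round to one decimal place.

At 204,270 units, contribution = 204,270 × €152.50 = €31,151,175.00.
EBIT = €31,151,175.00 − €9,877,200 = €21,273,975.00.
Degree of operating leverage = €31,151,175.00 / €21,273,975.00 = 1.4643.
So EBIT moves 1.4643 × (-7.6%) = -11.1%.

-11.1%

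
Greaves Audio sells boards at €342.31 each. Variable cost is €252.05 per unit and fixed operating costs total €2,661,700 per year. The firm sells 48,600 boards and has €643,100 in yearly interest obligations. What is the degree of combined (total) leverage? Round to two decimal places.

At 48,600 units, contribution = 48,600 × €90.26 = €4,386,636.00.
EBIT = €4,386,636.00 − €2,661,700 = €1,724,936.00. Interest = €643,100.00, so EBIT − I = €1,081,836.00.
Degree of total leverage = total CM / (EBIT − interest) = €4,386,636.00 / €1,081,836.00 = 4.0548.

4.05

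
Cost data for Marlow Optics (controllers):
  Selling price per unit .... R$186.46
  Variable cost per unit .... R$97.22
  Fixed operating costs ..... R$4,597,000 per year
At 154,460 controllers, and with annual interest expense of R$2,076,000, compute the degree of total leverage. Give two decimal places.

1.94

At 154,460 units, contribution = 154,460 × R$89.24 = R$13,784,010.40.
EBIT = R$13,784,010.40 − R$4,597,000 = R$9,187,010.40. Interest = R$2,076,000.00.
DOL = R$13,784,010.40 ÷ R$9,187,010.40 = 1.5004; DFL = R$9,187,010.40 ÷ R$7,111,010.40 = 1.2919.
DCL = DOL × DFL = 1.5004 × 1.2919 = 1.9384.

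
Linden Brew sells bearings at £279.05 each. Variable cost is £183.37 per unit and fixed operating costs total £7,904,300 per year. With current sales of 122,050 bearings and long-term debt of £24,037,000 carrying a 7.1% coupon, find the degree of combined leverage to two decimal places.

At 122,050 units, contribution = 122,050 × £95.68 = £11,677,744.00.
Operating income = contribution − fixed costs = £11,677,744.00 − £7,904,300 = £3,773,444.00. Interest = £1,706,627.00.
DOL = £11,677,744.00 ÷ £3,773,444.00 = 3.0947; DFL = £3,773,444.00 ÷ £2,066,817.00 = 1.8257.
Combined leverage = 3.0947 × 1.8257 = 5.6500.

5.65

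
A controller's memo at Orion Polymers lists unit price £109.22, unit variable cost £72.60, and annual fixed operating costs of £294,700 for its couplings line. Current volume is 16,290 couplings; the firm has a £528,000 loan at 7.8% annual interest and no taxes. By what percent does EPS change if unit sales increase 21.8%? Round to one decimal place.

+49.9%

Total contribution margin = 16,290 × £36.62 = £596,539.80.
EBIT = £596,539.80 − £294,700 = £301,839.80.
Interest = £41,184.00, so EBIT − I = £260,655.80.
Degree of combined leverage = contribution ÷ (EBIT − I) = £596,539.80 ÷ £260,655.80 = 2.2886.
%ΔEPS = DCL × %ΔSales = 2.2886 × +21.8% = +49.9%.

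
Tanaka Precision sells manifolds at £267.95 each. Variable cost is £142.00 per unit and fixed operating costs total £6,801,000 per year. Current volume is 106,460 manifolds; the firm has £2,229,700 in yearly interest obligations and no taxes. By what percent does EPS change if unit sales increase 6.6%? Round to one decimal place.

+20.2%

At 106,460 units, contribution = 106,460 × £125.95 = £13,408,637.00.
Subtracting fixed costs: EBIT = £13,408,637.00 − £6,801,000 = £6,607,637.00.
Interest = £2,229,700.00, so EBIT − I = £4,377,937.00.
Degree of combined leverage = contribution ÷ (EBIT − I) = £13,408,637.00 ÷ £4,377,937.00 = 3.0628.
%ΔEPS = DCL × %ΔSales = 3.0628 × +6.6% = +20.2%.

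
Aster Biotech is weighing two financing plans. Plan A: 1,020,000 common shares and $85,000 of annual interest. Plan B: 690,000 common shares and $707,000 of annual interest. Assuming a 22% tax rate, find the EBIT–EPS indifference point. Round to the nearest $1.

$2,007,545

At indifference, (EBIT − 85,000)(1 − t)/1,020,000 = (EBIT − 707,000)(1 − t)/690,000.
Cancelling (1 − t) and cross-multiplying: 690,000·(EBIT − 85,000) = 1,020,000·(EBIT − 707,000).
EBIT × (1,020,000 − 690,000) = 707,000 × 1,020,000 − 85,000 × 690,000 = 662,490,000,000, so EBIT = 662,490,000,000 ÷ 330,000 = 2,007,545.45.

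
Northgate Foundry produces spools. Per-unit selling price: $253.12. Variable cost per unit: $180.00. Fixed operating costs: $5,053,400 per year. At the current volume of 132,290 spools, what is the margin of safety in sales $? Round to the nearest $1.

$15,991,856

Unit CM = price − variable cost = $253.12 − $180.00 = $73.12. Break-even units = $5,053,400 ÷ $73.12 = 69,111.05; break-even revenue = 69,111.05 × $253.12 = $17,493,389.06.
Current sales = 132,290 × $253.12 = $33,485,244.80.
Margin of safety = $33,485,244.80 − $17,493,389.06 = $15,991,856.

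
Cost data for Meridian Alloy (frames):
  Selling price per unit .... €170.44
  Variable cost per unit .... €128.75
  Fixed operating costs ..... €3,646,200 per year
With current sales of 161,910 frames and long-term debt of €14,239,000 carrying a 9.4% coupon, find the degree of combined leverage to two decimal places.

3.82

Total contribution margin = 161,910 × €41.69 = €6,750,027.90.
EBIT = €6,750,027.90 − €3,646,200 = €3,103,827.90. Interest = €1,338,466.00, so EBIT − I = €1,765,361.90.
DCL = contribution ÷ (EBIT − I) = €6,750,027.90 ÷ €1,765,361.90 = 3.8236.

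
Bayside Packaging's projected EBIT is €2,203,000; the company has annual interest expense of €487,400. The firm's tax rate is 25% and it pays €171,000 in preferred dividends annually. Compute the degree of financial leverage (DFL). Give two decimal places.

Annual interest charges come to €487,400.00.
Pre-tax preferred-dividend burden = €171,000 ÷ (1 − 0.25) = €228,000.00.
DFL = EBIT ÷ [EBIT − I − D_p/(1−t)] = €2,203,000 ÷ [€2,203,000 − €487,400.00 − €228,000.00] = €2,203,000 ÷ €1,487,600.00 = 1.4809.

1.48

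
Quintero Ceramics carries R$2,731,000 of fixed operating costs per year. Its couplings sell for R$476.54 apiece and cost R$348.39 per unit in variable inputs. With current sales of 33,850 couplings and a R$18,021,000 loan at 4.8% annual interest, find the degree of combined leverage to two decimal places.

5.85

At 33,850 units, contribution = 33,850 × R$128.15 = R$4,337,877.50.
EBIT = R$4,337,877.50 − R$2,731,000 = R$1,606,877.50. Interest = R$865,008.00.
DOL = R$4,337,877.50 ÷ R$1,606,877.50 = 2.6996; DFL = R$1,606,877.50 ÷ R$741,869.50 = 2.1660.
Combined leverage = 2.6996 × 2.1660 = 5.8473.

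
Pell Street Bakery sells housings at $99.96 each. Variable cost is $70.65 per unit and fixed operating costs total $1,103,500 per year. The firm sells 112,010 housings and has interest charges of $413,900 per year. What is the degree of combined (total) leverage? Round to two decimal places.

1.86

Contribution at this volume is 112,010 × $29.31 = $3,283,013.10.
Operating income = contribution − fixed costs = $3,283,013.10 − $1,103,500 = $2,179,513.10. Interest = $413,900.00, so EBIT − I = $1,765,613.10.
DCL = contribution ÷ (EBIT − I) = $3,283,013.10 ÷ $1,765,613.10 = 1.8594.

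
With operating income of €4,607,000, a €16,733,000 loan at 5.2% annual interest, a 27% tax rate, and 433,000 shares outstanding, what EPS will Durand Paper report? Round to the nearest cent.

€6.30

Pre-tax income = €4,607,000 − €870,116.00 = €3,736,884.00.
After tax at 27%: net income = €3,736,884.00 × 0.73 = €2,727,925.32.
Per share: €2,727,925.32 / 433,000 shares = €6.30.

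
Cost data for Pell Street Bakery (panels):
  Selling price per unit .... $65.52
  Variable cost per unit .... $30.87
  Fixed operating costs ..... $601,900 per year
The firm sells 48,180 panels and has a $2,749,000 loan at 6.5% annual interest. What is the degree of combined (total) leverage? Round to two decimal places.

Contribution at this volume is 48,180 × $34.65 = $1,669,437.00.
Operating income = contribution − fixed costs = $1,669,437.00 − $601,900 = $1,067,537.00. Interest = $178,685.00.
DOL = $1,669,437.00 ÷ $1,067,537.00 = 1.5638; DFL = $1,067,537.00 ÷ $888,852.00 = 1.2010.
Combined leverage = 1.5638 × 1.2010 = 1.8781.

1.88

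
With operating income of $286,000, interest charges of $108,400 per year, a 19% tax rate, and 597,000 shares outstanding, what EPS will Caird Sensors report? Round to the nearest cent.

Pre-tax income = $286,000 − $108,400.00 = $177,600.00.
Net income = $177,600.00 × (1 − 0.19) = $143,856.00.
EPS = $143,856.00 ÷ 597,000 = $0.24.

$0.24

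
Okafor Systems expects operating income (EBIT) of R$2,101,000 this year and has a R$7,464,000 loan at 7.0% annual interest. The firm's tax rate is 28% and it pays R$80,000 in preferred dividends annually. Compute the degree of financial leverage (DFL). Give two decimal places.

Interest = R$522,480.00.
Preferred dividends grossed up pre-tax: R$80,000 / (1 − 0.28) = R$111,111.11.
DFL = EBIT ÷ [EBIT − I − D_p/(1−t)] = R$2,101,000 ÷ [R$2,101,000 − R$522,480.00 − R$111,111.11] = R$2,101,000 ÷ R$1,467,408.89 = 1.4318.

1.43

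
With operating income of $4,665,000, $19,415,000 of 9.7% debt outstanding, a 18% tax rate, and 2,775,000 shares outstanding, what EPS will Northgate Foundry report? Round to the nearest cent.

Pre-tax income = $4,665,000 − $1,883,255.00 = $2,781,745.00.
After tax at 18%: net income = $2,781,745.00 × 0.82 = $2,281,030.90.
EPS = $2,281,030.90 ÷ 2,775,000 = $0.82.

$0.82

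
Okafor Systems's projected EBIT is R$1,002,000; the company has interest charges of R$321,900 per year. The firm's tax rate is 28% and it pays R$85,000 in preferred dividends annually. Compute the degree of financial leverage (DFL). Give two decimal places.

1.78

Interest = R$321,900.00.
Preferred dividends grossed up pre-tax: R$85,000 / (1 − 0.28) = R$118,055.56.
DFL = EBIT ÷ [EBIT − I − D_p/(1−t)] = R$1,002,000 ÷ [R$1,002,000 − R$321,900.00 − R$118,055.56] = R$1,002,000 ÷ R$562,044.44 = 1.7828.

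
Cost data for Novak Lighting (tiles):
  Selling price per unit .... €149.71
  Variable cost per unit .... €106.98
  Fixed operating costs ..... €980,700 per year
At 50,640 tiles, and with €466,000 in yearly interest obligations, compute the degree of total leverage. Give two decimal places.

Contribution at this volume is 50,640 × €42.73 = €2,163,847.20.
Operating income = contribution − fixed costs = €2,163,847.20 − €980,700 = €1,183,147.20. Interest = €466,000.00.
DOL = €2,163,847.20 ÷ €1,183,147.20 = 1.8289; DFL = €1,183,147.20 ÷ €717,147.20 = 1.6498.
DCL = DOL × DFL = 1.8289 × 1.6498 = 3.0173.

3.02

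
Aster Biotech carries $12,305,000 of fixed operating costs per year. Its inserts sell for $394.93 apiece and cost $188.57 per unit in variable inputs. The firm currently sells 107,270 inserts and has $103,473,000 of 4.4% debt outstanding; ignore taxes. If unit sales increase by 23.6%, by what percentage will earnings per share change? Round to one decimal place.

Contribution at this volume is 107,270 × $206.36 = $22,136,237.20.
Subtracting fixed costs: EBIT = $22,136,237.20 − $12,305,000 = $9,831,237.20.
Interest = $4,552,812.00, so EBIT − I = $5,278,425.20.
DCL = total CM / (EBIT − I) = $22,136,237.20 / $5,278,425.20 = 4.1937.
%ΔEPS = DCL × %ΔSales = 4.1937 × +23.6% = +99.0%.

+99.0%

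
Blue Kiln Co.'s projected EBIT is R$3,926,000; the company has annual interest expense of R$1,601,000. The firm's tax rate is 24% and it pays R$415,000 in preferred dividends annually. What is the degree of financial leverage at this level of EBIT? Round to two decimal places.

Interest = R$1,601,000.00.
Preferred dividends grossed up pre-tax: R$415,000 / (1 − 0.24) = R$546,052.63.
DFL = EBIT ÷ [EBIT − I − D_p/(1−t)] = R$3,926,000 ÷ [R$3,926,000 − R$1,601,000.00 − R$546,052.63] = R$3,926,000 ÷ R$1,778,947.37 = 2.2069.

2.21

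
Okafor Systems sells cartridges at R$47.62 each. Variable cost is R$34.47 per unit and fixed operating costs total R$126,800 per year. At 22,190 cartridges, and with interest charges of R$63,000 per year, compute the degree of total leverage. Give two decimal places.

Contribution at this volume is 22,190 × R$13.15 = R$291,798.50.
Operating income = contribution − fixed costs = R$291,798.50 − R$126,800 = R$164,998.50. Interest = R$63,000.00, so EBIT − I = R$101,998.50.
Degree of total leverage = total CM / (EBIT − interest) = R$291,798.50 / R$101,998.50 = 2.8608.

2.86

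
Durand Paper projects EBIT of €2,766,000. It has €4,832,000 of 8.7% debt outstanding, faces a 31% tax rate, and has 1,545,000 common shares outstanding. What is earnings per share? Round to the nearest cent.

€1.05

Interest = €420,384.00, so EBT = €2,766,000 − €420,384.00 = €2,345,616.00.
After tax at 31%: net income = €2,345,616.00 × 0.69 = €1,618,475.04.
EPS = €1,618,475.04 ÷ 1,545,000 = €1.05.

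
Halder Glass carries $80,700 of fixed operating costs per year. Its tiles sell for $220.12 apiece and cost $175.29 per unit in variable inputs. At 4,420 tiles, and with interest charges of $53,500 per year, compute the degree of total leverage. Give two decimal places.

Contribution at this volume is 4,420 × $44.83 = $198,148.60.
EBIT = $198,148.60 − $80,700 = $117,448.60. Interest = $53,500.00, so EBIT − I = $63,948.60.
DCL = contribution ÷ (EBIT − I) = $198,148.60 ÷ $63,948.60 = 3.0986.

3.10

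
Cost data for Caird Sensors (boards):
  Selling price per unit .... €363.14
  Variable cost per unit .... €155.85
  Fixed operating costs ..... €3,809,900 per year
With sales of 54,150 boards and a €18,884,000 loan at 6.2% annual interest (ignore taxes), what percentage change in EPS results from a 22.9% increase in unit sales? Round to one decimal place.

+41.2%

Total contribution margin = 54,150 × €207.29 = €11,224,753.50.
EBIT = €11,224,753.50 − €3,809,900 = €7,414,853.50.
After interest of €1,170,808.00, pre-tax earnings = €6,244,045.50.
Degree of combined leverage = contribution ÷ (EBIT − I) = €11,224,753.50 ÷ €6,244,045.50 = 1.7977.
EPS therefore changes by 1.7977 × (+22.9%) = +41.2%.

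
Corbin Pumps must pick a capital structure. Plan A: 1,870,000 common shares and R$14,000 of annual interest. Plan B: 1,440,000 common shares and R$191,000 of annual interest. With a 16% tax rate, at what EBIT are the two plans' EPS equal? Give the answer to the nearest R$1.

At indifference, (EBIT − 14,000)(1 − t)/1,870,000 = (EBIT − 191,000)(1 − t)/1,440,000.
The (1 − t) factor cancels: (EBIT − 14,000) × 1,440,000 = (EBIT − 191,000) × 1,870,000.
Solving, EBIT = (191,000·1,870,000 − 14,000·1,440,000) / (1,870,000 − 1,440,000) = 337,010,000,000 / 430,000 = 783,744.19.

R$783,744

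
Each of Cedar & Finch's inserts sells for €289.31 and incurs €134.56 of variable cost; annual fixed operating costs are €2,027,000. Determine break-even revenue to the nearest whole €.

€3,789,540

CM per unit = €289.31 − €134.56 = €154.75; CM ratio = €154.75 / €289.31 = 0.5349.
Break-even revenue = fixed costs × price ÷ CM = €2,027,000 × €289.31 ÷ €154.75 = €3,789,540.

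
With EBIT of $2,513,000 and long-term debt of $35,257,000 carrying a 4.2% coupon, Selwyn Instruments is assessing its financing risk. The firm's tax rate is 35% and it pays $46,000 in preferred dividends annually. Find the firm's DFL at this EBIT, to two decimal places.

2.61

Interest = $1,480,794.00.
Pre-tax preferred-dividend burden = $46,000 ÷ (1 − 0.35) = $70,769.23.
DFL = EBIT ÷ [EBIT − I − D_p/(1−t)] = $2,513,000 ÷ [$2,513,000 − $1,480,794.00 − $70,769.23] = $2,513,000 ÷ $961,436.77 = 2.6138.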